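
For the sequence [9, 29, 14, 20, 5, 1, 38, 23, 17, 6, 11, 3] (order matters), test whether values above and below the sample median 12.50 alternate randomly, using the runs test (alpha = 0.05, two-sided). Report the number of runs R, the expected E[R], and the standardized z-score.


Step 1: Compute median = 12.50; label A = above, B = below.
Labels in order: BAAABBAAABBB  (n_A = 6, n_B = 6)
Step 2: Count runs R = 5.
Step 3: Under H0 (random ordering), E[R] = 2*n_A*n_B/(n_A+n_B) + 1 = 2*6*6/12 + 1 = 7.0000.
        Var[R] = 2*n_A*n_B*(2*n_A*n_B - n_A - n_B) / ((n_A+n_B)^2 * (n_A+n_B-1)) = 4320/1584 = 2.7273.
        SD[R] = 1.6514.
Step 4: Continuity-corrected z = (R + 0.5 - E[R]) / SD[R] = (5 + 0.5 - 7.0000) / 1.6514 = -0.9083.
Step 5: Two-sided p-value via normal approximation = 2*(1 - Phi(|z|)) = 0.363722.
Step 6: alpha = 0.05. fail to reject H0.

R = 5, z = -0.9083, p = 0.363722, fail to reject H0.


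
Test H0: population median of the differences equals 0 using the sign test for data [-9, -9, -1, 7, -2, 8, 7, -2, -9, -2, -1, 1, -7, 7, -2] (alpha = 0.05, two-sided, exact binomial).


Step 1: Discard zero differences. Original n = 15; n_eff = number of nonzero differences = 15.
Nonzero differences (with sign): -9, -9, -1, +7, -2, +8, +7, -2, -9, -2, -1, +1, -7, +7, -2
Step 2: Count signs: positive = 5, negative = 10.
Step 3: Under H0: P(positive) = 0.5, so the number of positives S ~ Bin(15, 0.5).
Step 4: Two-sided exact p-value = sum of Bin(15,0.5) probabilities at or below the observed probability = 0.301758.
Step 5: alpha = 0.05. fail to reject H0.

n_eff = 15, pos = 5, neg = 10, p = 0.301758, fail to reject H0.


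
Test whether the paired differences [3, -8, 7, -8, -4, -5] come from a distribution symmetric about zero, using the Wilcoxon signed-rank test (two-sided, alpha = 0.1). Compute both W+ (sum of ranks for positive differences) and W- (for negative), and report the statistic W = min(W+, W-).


Step 1: Drop any zero differences (none here) and take |d_i|.
|d| = [3, 8, 7, 8, 4, 5]
Step 2: Midrank |d_i| (ties get averaged ranks).
ranks: |3|->1, |8|->5.5, |7|->4, |8|->5.5, |4|->2, |5|->3
Step 3: Attach original signs; sum ranks with positive sign and with negative sign.
W+ = 1 + 4 = 5
W- = 5.5 + 5.5 + 2 + 3 = 16
(Check: W+ + W- = 21 should equal n(n+1)/2 = 21.)
Step 4: Test statistic W = min(W+, W-) = 5.
Step 5: Ties in |d|, so use the tie-corrected normal approximation.
        E[W] = n(n+1)/4 = 6*7/4 = 10.5.
        Tie groups: |d|=8 (t=2); sum(t^3 - t) = 6.
        Var[W] = n(n+1)(2n+1)/24 - sum(t^3-t)/48 = 546/24 - 6/48 = 22.625.
        z = (W - E[W]) / sqrt(Var[W]) = (5 - 10.5) / 4.7566 = -1.1563.
        Two-sided p = 2*Phi(z) = 0.247561.
Step 6: alpha = 0.1. fail to reject H0.

W+ = 5, W- = 16, W = min = 5, p = 0.247561, fail to reject H0.


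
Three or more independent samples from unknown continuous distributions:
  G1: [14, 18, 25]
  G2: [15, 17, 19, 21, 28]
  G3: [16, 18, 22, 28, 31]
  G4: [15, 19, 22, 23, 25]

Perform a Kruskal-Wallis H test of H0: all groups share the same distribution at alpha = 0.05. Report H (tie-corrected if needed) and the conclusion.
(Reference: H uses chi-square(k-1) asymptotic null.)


Step 1: Combine all N = 18 observations and assign midranks.
sorted (value, group, rank): (14,G1,1), (15,G2,2.5), (15,G4,2.5), (16,G3,4), (17,G2,5), (18,G1,6.5), (18,G3,6.5), (19,G2,8.5), (19,G4,8.5), (21,G2,10), (22,G3,11.5), (22,G4,11.5), (23,G4,13), (25,G1,14.5), (25,G4,14.5), (28,G2,16.5), (28,G3,16.5), (31,G3,18)
Step 2: Sum ranks within each group.
R_1 = 22 (n_1 = 3)
R_2 = 42.5 (n_2 = 5)
R_3 = 56.5 (n_3 = 5)
R_4 = 50 (n_4 = 5)
Step 3: H = 12/(N(N+1)) * sum(R_i^2/n_i) - 3(N+1)
     = 12/(18*19) * (22^2/3 + 42.5^2/5 + 56.5^2/5 + 50^2/5) - 3*19
     = 0.035088 * 1661.03 - 57
     = 1.281871.
Step 4: Ties present; correction factor C = 1 - 36/(18^3 - 18) = 0.993808. Corrected H = 1.281871 / 0.993808 = 1.289858.
Step 5: Under H0, H ~ chi^2(3); p-value = 0.731543.
Step 6: alpha = 0.05. fail to reject H0.

H = 1.2899, df = 3, p = 0.731543, fail to reject H0.


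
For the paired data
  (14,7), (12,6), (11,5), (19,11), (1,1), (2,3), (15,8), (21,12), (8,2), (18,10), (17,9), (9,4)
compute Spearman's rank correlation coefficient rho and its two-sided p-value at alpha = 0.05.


Step 1: Rank x and y separately (midranks; no ties here).
rank(x): 14->7, 12->6, 11->5, 19->11, 1->1, 2->2, 15->8, 21->12, 8->3, 18->10, 17->9, 9->4
rank(y): 7->7, 6->6, 5->5, 11->11, 1->1, 3->3, 8->8, 12->12, 2->2, 10->10, 9->9, 4->4
Step 2: d_i = R_x(i) - R_y(i); compute d_i^2.
  (7-7)^2=0, (6-6)^2=0, (5-5)^2=0, (11-11)^2=0, (1-1)^2=0, (2-3)^2=1, (8-8)^2=0, (12-12)^2=0, (3-2)^2=1, (10-10)^2=0, (9-9)^2=0, (4-4)^2=0
sum(d^2) = 2.
Step 3: rho = 1 - 6*2 / (12*(12^2 - 1)) = 1 - 12/1716 = 0.993007.
Step 4: Under H0, t = rho * sqrt((n-2)/(1-rho^2)) = 26.5990 ~ t(10).
Step 5: Two-sided p-value from the t-distribution with 10 df = 0.000000.
Step 6: alpha = 0.05. reject H0.

rho = 0.9930, p = 0.000000, reject H0 at alpha = 0.05.


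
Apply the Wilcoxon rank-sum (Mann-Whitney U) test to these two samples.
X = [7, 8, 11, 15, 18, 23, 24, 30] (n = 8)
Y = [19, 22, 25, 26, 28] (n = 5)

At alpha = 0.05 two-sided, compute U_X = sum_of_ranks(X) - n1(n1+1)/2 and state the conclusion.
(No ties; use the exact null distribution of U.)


Step 1: Combine and sort all 13 observations; assign midranks.
sorted (value, group): (7,X), (8,X), (11,X), (15,X), (18,X), (19,Y), (22,Y), (23,X), (24,X), (25,Y), (26,Y), (28,Y), (30,X)
ranks: 7->1, 8->2, 11->3, 15->4, 18->5, 19->6, 22->7, 23->8, 24->9, 25->10, 26->11, 28->12, 30->13
Step 2: Rank sum for X: R1 = 1 + 2 + 3 + 4 + 5 + 8 + 9 + 13 = 45.
Step 3: U_X = R1 - n1(n1+1)/2 = 45 - 8*9/2 = 45 - 36 = 9.
       U_Y = n1*n2 - U_X = 40 - 9 = 31.
Step 4: No ties, so the exact null distribution of U (based on enumerating the C(13,8) = 1287 equally likely rank assignments) gives the two-sided p-value.
Step 5: p-value = 0.127428; compare to alpha = 0.05. fail to reject H0.

U_X = 9, p = 0.127428, fail to reject H0 at alpha = 0.05.


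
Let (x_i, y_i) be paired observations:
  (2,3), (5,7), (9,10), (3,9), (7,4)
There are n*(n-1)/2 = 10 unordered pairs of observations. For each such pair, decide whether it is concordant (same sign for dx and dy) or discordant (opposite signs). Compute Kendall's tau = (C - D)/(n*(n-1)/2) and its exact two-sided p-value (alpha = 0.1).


Step 1: Enumerate the 10 unordered pairs (i,j) with i<j and classify each by sign(x_j-x_i) * sign(y_j-y_i).
  (1,2):dx=+3,dy=+4->C; (1,3):dx=+7,dy=+7->C; (1,4):dx=+1,dy=+6->C; (1,5):dx=+5,dy=+1->C
  (2,3):dx=+4,dy=+3->C; (2,4):dx=-2,dy=+2->D; (2,5):dx=+2,dy=-3->D; (3,4):dx=-6,dy=-1->C
  (3,5):dx=-2,dy=-6->C; (4,5):dx=+4,dy=-5->D
Step 2: C = 7, D = 3, total pairs = 10.
Step 3: tau = (C - D)/(n(n-1)/2) = (7 - 3)/10 = 0.400000.
Step 4: Exact two-sided p-value (enumerate n! = 120 permutations of y under H0): p = 0.483333.
Step 5: alpha = 0.1. fail to reject H0.

tau_b = 0.4000 (C=7, D=3), p = 0.483333, fail to reject H0.


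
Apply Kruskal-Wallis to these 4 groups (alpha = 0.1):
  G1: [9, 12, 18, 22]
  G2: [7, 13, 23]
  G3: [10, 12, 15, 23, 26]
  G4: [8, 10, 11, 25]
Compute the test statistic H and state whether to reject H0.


Step 1: Combine all N = 16 observations and assign midranks.
sorted (value, group, rank): (7,G2,1), (8,G4,2), (9,G1,3), (10,G3,4.5), (10,G4,4.5), (11,G4,6), (12,G1,7.5), (12,G3,7.5), (13,G2,9), (15,G3,10), (18,G1,11), (22,G1,12), (23,G2,13.5), (23,G3,13.5), (25,G4,15), (26,G3,16)
Step 2: Sum ranks within each group.
R_1 = 33.5 (n_1 = 4)
R_2 = 23.5 (n_2 = 3)
R_3 = 51.5 (n_3 = 5)
R_4 = 27.5 (n_4 = 4)
Step 3: H = 12/(N(N+1)) * sum(R_i^2/n_i) - 3(N+1)
     = 12/(16*17) * (33.5^2/4 + 23.5^2/3 + 51.5^2/5 + 27.5^2/4) - 3*17
     = 0.044118 * 1184.16 - 51
     = 1.242279.
Step 4: Ties present; correction factor C = 1 - 18/(16^3 - 16) = 0.995588. Corrected H = 1.242279 / 0.995588 = 1.247784.
Step 5: Under H0, H ~ chi^2(3); p-value = 0.741568.
Step 6: alpha = 0.1. fail to reject H0.

H = 1.2478, df = 3, p = 0.741568, fail to reject H0.


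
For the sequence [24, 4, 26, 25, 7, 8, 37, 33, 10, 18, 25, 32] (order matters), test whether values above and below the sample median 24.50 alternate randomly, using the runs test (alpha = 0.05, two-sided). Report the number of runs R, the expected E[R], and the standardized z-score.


Step 1: Compute median = 24.50; label A = above, B = below.
Labels in order: BBAABBAABBAA  (n_A = 6, n_B = 6)
Step 2: Count runs R = 6.
Step 3: Under H0 (random ordering), E[R] = 2*n_A*n_B/(n_A+n_B) + 1 = 2*6*6/12 + 1 = 7.0000.
        Var[R] = 2*n_A*n_B*(2*n_A*n_B - n_A - n_B) / ((n_A+n_B)^2 * (n_A+n_B-1)) = 4320/1584 = 2.7273.
        SD[R] = 1.6514.
Step 4: Continuity-corrected z = (R + 0.5 - E[R]) / SD[R] = (6 + 0.5 - 7.0000) / 1.6514 = -0.3028.
Step 5: Two-sided p-value via normal approximation = 2*(1 - Phi(|z|)) = 0.762069.
Step 6: alpha = 0.05. fail to reject H0.

R = 6, z = -0.3028, p = 0.762069, fail to reject H0.


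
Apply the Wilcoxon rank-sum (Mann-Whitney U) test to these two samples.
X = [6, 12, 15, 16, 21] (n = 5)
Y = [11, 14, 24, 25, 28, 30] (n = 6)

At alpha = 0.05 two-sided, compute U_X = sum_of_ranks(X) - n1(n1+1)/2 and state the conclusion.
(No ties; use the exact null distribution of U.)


Step 1: Combine and sort all 11 observations; assign midranks.
sorted (value, group): (6,X), (11,Y), (12,X), (14,Y), (15,X), (16,X), (21,X), (24,Y), (25,Y), (28,Y), (30,Y)
ranks: 6->1, 11->2, 12->3, 14->4, 15->5, 16->6, 21->7, 24->8, 25->9, 28->10, 30->11
Step 2: Rank sum for X: R1 = 1 + 3 + 5 + 6 + 7 = 22.
Step 3: U_X = R1 - n1(n1+1)/2 = 22 - 5*6/2 = 22 - 15 = 7.
       U_Y = n1*n2 - U_X = 30 - 7 = 23.
Step 4: No ties, so the exact null distribution of U (based on enumerating the C(11,5) = 462 equally likely rank assignments) gives the two-sided p-value.
Step 5: p-value = 0.177489; compare to alpha = 0.05. fail to reject H0.

U_X = 7, p = 0.177489, fail to reject H0 at alpha = 0.05.


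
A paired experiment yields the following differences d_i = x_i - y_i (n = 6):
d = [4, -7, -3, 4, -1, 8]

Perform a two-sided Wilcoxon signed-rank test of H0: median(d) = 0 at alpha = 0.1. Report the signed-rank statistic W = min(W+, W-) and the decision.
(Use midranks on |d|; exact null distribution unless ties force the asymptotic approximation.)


Step 1: Drop any zero differences (none here) and take |d_i|.
|d| = [4, 7, 3, 4, 1, 8]
Step 2: Midrank |d_i| (ties get averaged ranks).
ranks: |4|->3.5, |7|->5, |3|->2, |4|->3.5, |1|->1, |8|->6
Step 3: Attach original signs; sum ranks with positive sign and with negative sign.
W+ = 3.5 + 3.5 + 6 = 13
W- = 5 + 2 + 1 = 8
(Check: W+ + W- = 21 should equal n(n+1)/2 = 21.)
Step 4: Test statistic W = min(W+, W-) = 8.
Step 5: Ties in |d|, so use the tie-corrected normal approximation.
        E[W] = n(n+1)/4 = 6*7/4 = 10.5.
        Tie groups: |d|=4 (t=2); sum(t^3 - t) = 6.
        Var[W] = n(n+1)(2n+1)/24 - sum(t^3-t)/48 = 546/24 - 6/48 = 22.625.
        z = (W - E[W]) / sqrt(Var[W]) = (8 - 10.5) / 4.7566 = -0.5256.
        Two-sided p = 2*Phi(z) = 0.599174.
Step 6: alpha = 0.1. fail to reject H0.

W+ = 13, W- = 8, W = min = 8, p = 0.599174, fail to reject H0.


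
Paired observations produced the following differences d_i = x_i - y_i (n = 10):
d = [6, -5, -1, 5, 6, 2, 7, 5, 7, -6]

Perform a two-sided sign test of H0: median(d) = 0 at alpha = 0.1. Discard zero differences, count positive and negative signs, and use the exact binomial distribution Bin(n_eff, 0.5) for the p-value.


Step 1: Discard zero differences. Original n = 10; n_eff = number of nonzero differences = 10.
Nonzero differences (with sign): +6, -5, -1, +5, +6, +2, +7, +5, +7, -6
Step 2: Count signs: positive = 7, negative = 3.
Step 3: Under H0: P(positive) = 0.5, so the number of positives S ~ Bin(10, 0.5).
Step 4: Two-sided exact p-value = sum of Bin(10,0.5) probabilities at or below the observed probability = 0.343750.
Step 5: alpha = 0.1. fail to reject H0.

n_eff = 10, pos = 7, neg = 3, p = 0.343750, fail to reject H0.


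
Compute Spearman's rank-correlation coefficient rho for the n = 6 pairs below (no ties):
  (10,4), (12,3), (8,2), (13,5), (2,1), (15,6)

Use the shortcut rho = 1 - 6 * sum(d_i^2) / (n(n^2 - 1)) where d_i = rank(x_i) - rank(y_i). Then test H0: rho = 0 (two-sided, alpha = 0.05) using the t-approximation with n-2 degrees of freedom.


Step 1: Rank x and y separately (midranks; no ties here).
rank(x): 10->3, 12->4, 8->2, 13->5, 2->1, 15->6
rank(y): 4->4, 3->3, 2->2, 5->5, 1->1, 6->6
Step 2: d_i = R_x(i) - R_y(i); compute d_i^2.
  (3-4)^2=1, (4-3)^2=1, (2-2)^2=0, (5-5)^2=0, (1-1)^2=0, (6-6)^2=0
sum(d^2) = 2.
Step 3: rho = 1 - 6*2 / (6*(6^2 - 1)) = 1 - 12/210 = 0.942857.
Step 4: Under H0, t = rho * sqrt((n-2)/(1-rho^2)) = 5.6595 ~ t(4).
Step 5: Two-sided p-value from the t-distribution with 4 df = 0.004805.
Step 6: alpha = 0.05. reject H0.

rho = 0.9429, p = 0.004805, reject H0 at alpha = 0.05.


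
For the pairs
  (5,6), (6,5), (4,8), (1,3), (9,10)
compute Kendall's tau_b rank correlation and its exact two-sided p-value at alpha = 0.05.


Step 1: Enumerate the 10 unordered pairs (i,j) with i<j and classify each by sign(x_j-x_i) * sign(y_j-y_i).
  (1,2):dx=+1,dy=-1->D; (1,3):dx=-1,dy=+2->D; (1,4):dx=-4,dy=-3->C; (1,5):dx=+4,dy=+4->C
  (2,3):dx=-2,dy=+3->D; (2,4):dx=-5,dy=-2->C; (2,5):dx=+3,dy=+5->C; (3,4):dx=-3,dy=-5->C
  (3,5):dx=+5,dy=+2->C; (4,5):dx=+8,dy=+7->C
Step 2: C = 7, D = 3, total pairs = 10.
Step 3: tau = (C - D)/(n(n-1)/2) = (7 - 3)/10 = 0.400000.
Step 4: Exact two-sided p-value (enumerate n! = 120 permutations of y under H0): p = 0.483333.
Step 5: alpha = 0.05. fail to reject H0.

tau_b = 0.4000 (C=7, D=3), p = 0.483333, fail to reject H0.


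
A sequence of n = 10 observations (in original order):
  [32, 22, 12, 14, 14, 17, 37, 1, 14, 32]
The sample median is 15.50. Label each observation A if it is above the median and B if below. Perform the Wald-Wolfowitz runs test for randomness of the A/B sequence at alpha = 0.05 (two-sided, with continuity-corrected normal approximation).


Step 1: Compute median = 15.50; label A = above, B = below.
Labels in order: AABBBAABBA  (n_A = 5, n_B = 5)
Step 2: Count runs R = 5.
Step 3: Under H0 (random ordering), E[R] = 2*n_A*n_B/(n_A+n_B) + 1 = 2*5*5/10 + 1 = 6.0000.
        Var[R] = 2*n_A*n_B*(2*n_A*n_B - n_A - n_B) / ((n_A+n_B)^2 * (n_A+n_B-1)) = 2000/900 = 2.2222.
        SD[R] = 1.4907.
Step 4: Continuity-corrected z = (R + 0.5 - E[R]) / SD[R] = (5 + 0.5 - 6.0000) / 1.4907 = -0.3354.
Step 5: Two-sided p-value via normal approximation = 2*(1 - Phi(|z|)) = 0.737316.
Step 6: alpha = 0.05. fail to reject H0.

R = 5, z = -0.3354, p = 0.737316, fail to reject H0.


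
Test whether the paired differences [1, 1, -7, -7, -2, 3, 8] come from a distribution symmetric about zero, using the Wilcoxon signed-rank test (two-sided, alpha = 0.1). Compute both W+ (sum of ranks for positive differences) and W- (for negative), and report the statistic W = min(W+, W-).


Step 1: Drop any zero differences (none here) and take |d_i|.
|d| = [1, 1, 7, 7, 2, 3, 8]
Step 2: Midrank |d_i| (ties get averaged ranks).
ranks: |1|->1.5, |1|->1.5, |7|->5.5, |7|->5.5, |2|->3, |3|->4, |8|->7
Step 3: Attach original signs; sum ranks with positive sign and with negative sign.
W+ = 1.5 + 1.5 + 4 + 7 = 14
W- = 5.5 + 5.5 + 3 = 14
(Check: W+ + W- = 28 should equal n(n+1)/2 = 28.)
Step 4: Test statistic W = min(W+, W-) = 14.
Step 5: Ties in |d|, so use the tie-corrected normal approximation.
        E[W] = n(n+1)/4 = 7*8/4 = 14.
        Tie groups: |d|=1 (t=2), |d|=7 (t=2); sum(t^3 - t) = 12.
        Var[W] = n(n+1)(2n+1)/24 - sum(t^3-t)/48 = 840/24 - 12/48 = 34.75.
        z = (W - E[W]) / sqrt(Var[W]) = (14 - 14) / 5.8949 = 0.0000.
        Two-sided p = 2*Phi(z) = 1.000000.
Step 6: alpha = 0.1. fail to reject H0.

W+ = 14, W- = 14, W = min = 14, p = 1.000000, fail to reject H0.


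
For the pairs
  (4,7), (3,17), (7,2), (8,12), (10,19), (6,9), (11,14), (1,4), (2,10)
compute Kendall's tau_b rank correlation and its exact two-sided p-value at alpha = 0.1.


Step 1: Enumerate the 36 unordered pairs (i,j) with i<j and classify each by sign(x_j-x_i) * sign(y_j-y_i).
  (1,2):dx=-1,dy=+10->D; (1,3):dx=+3,dy=-5->D; (1,4):dx=+4,dy=+5->C; (1,5):dx=+6,dy=+12->C
  (1,6):dx=+2,dy=+2->C; (1,7):dx=+7,dy=+7->C; (1,8):dx=-3,dy=-3->C; (1,9):dx=-2,dy=+3->D
  (2,3):dx=+4,dy=-15->D; (2,4):dx=+5,dy=-5->D; (2,5):dx=+7,dy=+2->C; (2,6):dx=+3,dy=-8->D
  (2,7):dx=+8,dy=-3->D; (2,8):dx=-2,dy=-13->C; (2,9):dx=-1,dy=-7->C; (3,4):dx=+1,dy=+10->C
  (3,5):dx=+3,dy=+17->C; (3,6):dx=-1,dy=+7->D; (3,7):dx=+4,dy=+12->C; (3,8):dx=-6,dy=+2->D
  (3,9):dx=-5,dy=+8->D; (4,5):dx=+2,dy=+7->C; (4,6):dx=-2,dy=-3->C; (4,7):dx=+3,dy=+2->C
  (4,8):dx=-7,dy=-8->C; (4,9):dx=-6,dy=-2->C; (5,6):dx=-4,dy=-10->C; (5,7):dx=+1,dy=-5->D
  (5,8):dx=-9,dy=-15->C; (5,9):dx=-8,dy=-9->C; (6,7):dx=+5,dy=+5->C; (6,8):dx=-5,dy=-5->C
  (6,9):dx=-4,dy=+1->D; (7,8):dx=-10,dy=-10->C; (7,9):dx=-9,dy=-4->C; (8,9):dx=+1,dy=+6->C
Step 2: C = 24, D = 12, total pairs = 36.
Step 3: tau = (C - D)/(n(n-1)/2) = (24 - 12)/36 = 0.333333.
Step 4: Exact two-sided p-value (enumerate n! = 362880 permutations of y under H0): p = 0.259518.
Step 5: alpha = 0.1. fail to reject H0.

tau_b = 0.3333 (C=24, D=12), p = 0.259518, fail to reject H0.


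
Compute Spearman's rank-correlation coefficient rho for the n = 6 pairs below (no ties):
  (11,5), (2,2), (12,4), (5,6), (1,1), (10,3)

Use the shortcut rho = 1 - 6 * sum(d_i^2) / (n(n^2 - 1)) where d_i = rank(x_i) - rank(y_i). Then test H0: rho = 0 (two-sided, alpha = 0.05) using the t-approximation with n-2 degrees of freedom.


Step 1: Rank x and y separately (midranks; no ties here).
rank(x): 11->5, 2->2, 12->6, 5->3, 1->1, 10->4
rank(y): 5->5, 2->2, 4->4, 6->6, 1->1, 3->3
Step 2: d_i = R_x(i) - R_y(i); compute d_i^2.
  (5-5)^2=0, (2-2)^2=0, (6-4)^2=4, (3-6)^2=9, (1-1)^2=0, (4-3)^2=1
sum(d^2) = 14.
Step 3: rho = 1 - 6*14 / (6*(6^2 - 1)) = 1 - 84/210 = 0.600000.
Step 4: Under H0, t = rho * sqrt((n-2)/(1-rho^2)) = 1.5000 ~ t(4).
Step 5: Two-sided p-value from the t-distribution with 4 df = 0.208000.
Step 6: alpha = 0.05. fail to reject H0.

rho = 0.6000, p = 0.208000, fail to reject H0 at alpha = 0.05.


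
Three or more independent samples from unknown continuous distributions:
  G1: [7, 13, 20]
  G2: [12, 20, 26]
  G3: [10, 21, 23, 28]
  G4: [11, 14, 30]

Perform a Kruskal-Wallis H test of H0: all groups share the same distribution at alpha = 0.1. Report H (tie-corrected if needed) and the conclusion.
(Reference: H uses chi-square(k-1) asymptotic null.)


Step 1: Combine all N = 13 observations and assign midranks.
sorted (value, group, rank): (7,G1,1), (10,G3,2), (11,G4,3), (12,G2,4), (13,G1,5), (14,G4,6), (20,G1,7.5), (20,G2,7.5), (21,G3,9), (23,G3,10), (26,G2,11), (28,G3,12), (30,G4,13)
Step 2: Sum ranks within each group.
R_1 = 13.5 (n_1 = 3)
R_2 = 22.5 (n_2 = 3)
R_3 = 33 (n_3 = 4)
R_4 = 22 (n_4 = 3)
Step 3: H = 12/(N(N+1)) * sum(R_i^2/n_i) - 3(N+1)
     = 12/(13*14) * (13.5^2/3 + 22.5^2/3 + 33^2/4 + 22^2/3) - 3*14
     = 0.065934 * 663.083 - 42
     = 1.719780.
Step 4: Ties present; correction factor C = 1 - 6/(13^3 - 13) = 0.997253. Corrected H = 1.719780 / 0.997253 = 1.724518.
Step 5: Under H0, H ~ chi^2(3); p-value = 0.631497.
Step 6: alpha = 0.1. fail to reject H0.

H = 1.7245, df = 3, p = 0.631497, fail to reject H0.


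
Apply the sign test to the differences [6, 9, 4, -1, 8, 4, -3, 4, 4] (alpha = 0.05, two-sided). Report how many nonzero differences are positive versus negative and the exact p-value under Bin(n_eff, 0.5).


Step 1: Discard zero differences. Original n = 9; n_eff = number of nonzero differences = 9.
Nonzero differences (with sign): +6, +9, +4, -1, +8, +4, -3, +4, +4
Step 2: Count signs: positive = 7, negative = 2.
Step 3: Under H0: P(positive) = 0.5, so the number of positives S ~ Bin(9, 0.5).
Step 4: Two-sided exact p-value = sum of Bin(9,0.5) probabilities at or below the observed probability = 0.179688.
Step 5: alpha = 0.05. fail to reject H0.

n_eff = 9, pos = 7, neg = 2, p = 0.179688, fail to reject H0.


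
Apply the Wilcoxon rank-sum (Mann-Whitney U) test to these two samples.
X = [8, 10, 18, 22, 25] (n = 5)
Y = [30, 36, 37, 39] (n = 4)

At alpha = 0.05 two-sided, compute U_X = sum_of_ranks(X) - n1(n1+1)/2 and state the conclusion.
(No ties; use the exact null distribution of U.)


Step 1: Combine and sort all 9 observations; assign midranks.
sorted (value, group): (8,X), (10,X), (18,X), (22,X), (25,X), (30,Y), (36,Y), (37,Y), (39,Y)
ranks: 8->1, 10->2, 18->3, 22->4, 25->5, 30->6, 36->7, 37->8, 39->9
Step 2: Rank sum for X: R1 = 1 + 2 + 3 + 4 + 5 = 15.
Step 3: U_X = R1 - n1(n1+1)/2 = 15 - 5*6/2 = 15 - 15 = 0.
       U_Y = n1*n2 - U_X = 20 - 0 = 20.
Step 4: No ties, so the exact null distribution of U (based on enumerating the C(9,5) = 126 equally likely rank assignments) gives the two-sided p-value.
Step 5: p-value = 0.015873; compare to alpha = 0.05. reject H0.

U_X = 0, p = 0.015873, reject H0 at alpha = 0.05.


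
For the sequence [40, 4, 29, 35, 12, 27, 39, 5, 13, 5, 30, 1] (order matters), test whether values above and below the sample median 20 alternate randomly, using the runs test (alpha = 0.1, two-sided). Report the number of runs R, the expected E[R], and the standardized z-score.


Step 1: Compute median = 20; label A = above, B = below.
Labels in order: ABAABAABBBAB  (n_A = 6, n_B = 6)
Step 2: Count runs R = 8.
Step 3: Under H0 (random ordering), E[R] = 2*n_A*n_B/(n_A+n_B) + 1 = 2*6*6/12 + 1 = 7.0000.
        Var[R] = 2*n_A*n_B*(2*n_A*n_B - n_A - n_B) / ((n_A+n_B)^2 * (n_A+n_B-1)) = 4320/1584 = 2.7273.
        SD[R] = 1.6514.
Step 4: Continuity-corrected z = (R - 0.5 - E[R]) / SD[R] = (8 - 0.5 - 7.0000) / 1.6514 = 0.3028.
Step 5: Two-sided p-value via normal approximation = 2*(1 - Phi(|z|)) = 0.762069.
Step 6: alpha = 0.1. fail to reject H0.

R = 8, z = 0.3028, p = 0.762069, fail to reject H0.


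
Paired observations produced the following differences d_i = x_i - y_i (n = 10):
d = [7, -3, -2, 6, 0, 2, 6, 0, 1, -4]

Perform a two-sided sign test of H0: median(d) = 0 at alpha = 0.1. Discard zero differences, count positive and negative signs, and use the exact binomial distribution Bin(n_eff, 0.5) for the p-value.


Step 1: Discard zero differences. Original n = 10; n_eff = number of nonzero differences = 8.
Nonzero differences (with sign): +7, -3, -2, +6, +2, +6, +1, -4
Step 2: Count signs: positive = 5, negative = 3.
Step 3: Under H0: P(positive) = 0.5, so the number of positives S ~ Bin(8, 0.5).
Step 4: Two-sided exact p-value = sum of Bin(8,0.5) probabilities at or below the observed probability = 0.726562.
Step 5: alpha = 0.1. fail to reject H0.

n_eff = 8, pos = 5, neg = 3, p = 0.726562, fail to reject H0.


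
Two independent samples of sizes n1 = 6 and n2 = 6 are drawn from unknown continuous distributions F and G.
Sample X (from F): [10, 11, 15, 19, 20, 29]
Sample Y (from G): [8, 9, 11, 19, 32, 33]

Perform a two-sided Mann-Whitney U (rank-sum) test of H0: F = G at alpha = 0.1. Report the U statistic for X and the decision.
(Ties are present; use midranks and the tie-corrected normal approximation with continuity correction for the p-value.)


Step 1: Combine and sort all 12 observations; assign midranks.
sorted (value, group): (8,Y), (9,Y), (10,X), (11,X), (11,Y), (15,X), (19,X), (19,Y), (20,X), (29,X), (32,Y), (33,Y)
ranks: 8->1, 9->2, 10->3, 11->4.5, 11->4.5, 15->6, 19->7.5, 19->7.5, 20->9, 29->10, 32->11, 33->12
Step 2: Rank sum for X: R1 = 3 + 4.5 + 6 + 7.5 + 9 + 10 = 40.
Step 3: U_X = R1 - n1(n1+1)/2 = 40 - 6*7/2 = 40 - 21 = 19.
       U_Y = n1*n2 - U_X = 36 - 19 = 17.
Step 4: Ties are present, so use the tie-corrected normal approximation (with continuity correction) for the p-value.
Step 5: p-value = 0.935962; compare to alpha = 0.1. fail to reject H0.

U_X = 19, p = 0.935962, fail to reject H0 at alpha = 0.1.


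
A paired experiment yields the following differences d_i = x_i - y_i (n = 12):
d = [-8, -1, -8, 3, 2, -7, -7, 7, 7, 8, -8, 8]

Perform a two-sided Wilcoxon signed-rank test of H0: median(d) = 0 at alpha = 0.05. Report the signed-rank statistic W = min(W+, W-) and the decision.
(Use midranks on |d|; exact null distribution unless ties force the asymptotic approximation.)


Step 1: Drop any zero differences (none here) and take |d_i|.
|d| = [8, 1, 8, 3, 2, 7, 7, 7, 7, 8, 8, 8]
Step 2: Midrank |d_i| (ties get averaged ranks).
ranks: |8|->10, |1|->1, |8|->10, |3|->3, |2|->2, |7|->5.5, |7|->5.5, |7|->5.5, |7|->5.5, |8|->10, |8|->10, |8|->10
Step 3: Attach original signs; sum ranks with positive sign and with negative sign.
W+ = 3 + 2 + 5.5 + 5.5 + 10 + 10 = 36
W- = 10 + 1 + 10 + 5.5 + 5.5 + 10 = 42
(Check: W+ + W- = 78 should equal n(n+1)/2 = 78.)
Step 4: Test statistic W = min(W+, W-) = 36.
Step 5: Ties in |d|, so use the tie-corrected normal approximation.
        E[W] = n(n+1)/4 = 12*13/4 = 39.
        Tie groups: |d|=7 (t=4), |d|=8 (t=5); sum(t^3 - t) = 180.
        Var[W] = n(n+1)(2n+1)/24 - sum(t^3-t)/48 = 3900/24 - 180/48 = 158.75.
        z = (W - E[W]) / sqrt(Var[W]) = (36 - 39) / 12.5996 = -0.2381.
        Two-sided p = 2*Phi(z) = 0.811801.
Step 6: alpha = 0.05. fail to reject H0.

W+ = 36, W- = 42, W = min = 36, p = 0.811801, fail to reject H0.


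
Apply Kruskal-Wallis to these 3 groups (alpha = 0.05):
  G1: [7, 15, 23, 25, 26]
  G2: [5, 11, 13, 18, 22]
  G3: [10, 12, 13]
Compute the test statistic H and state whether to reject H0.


Step 1: Combine all N = 13 observations and assign midranks.
sorted (value, group, rank): (5,G2,1), (7,G1,2), (10,G3,3), (11,G2,4), (12,G3,5), (13,G2,6.5), (13,G3,6.5), (15,G1,8), (18,G2,9), (22,G2,10), (23,G1,11), (25,G1,12), (26,G1,13)
Step 2: Sum ranks within each group.
R_1 = 46 (n_1 = 5)
R_2 = 30.5 (n_2 = 5)
R_3 = 14.5 (n_3 = 3)
Step 3: H = 12/(N(N+1)) * sum(R_i^2/n_i) - 3(N+1)
     = 12/(13*14) * (46^2/5 + 30.5^2/5 + 14.5^2/3) - 3*14
     = 0.065934 * 679.333 - 42
     = 2.791209.
Step 4: Ties present; correction factor C = 1 - 6/(13^3 - 13) = 0.997253. Corrected H = 2.791209 / 0.997253 = 2.798898.
Step 5: Under H0, H ~ chi^2(2); p-value = 0.246733.
Step 6: alpha = 0.05. fail to reject H0.

H = 2.7989, df = 2, p = 0.246733, fail to reject H0.


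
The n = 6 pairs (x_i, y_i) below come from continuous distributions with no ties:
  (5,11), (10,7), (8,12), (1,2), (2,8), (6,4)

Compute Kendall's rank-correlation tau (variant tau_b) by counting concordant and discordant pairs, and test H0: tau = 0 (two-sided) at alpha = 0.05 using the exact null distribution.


Step 1: Enumerate the 15 unordered pairs (i,j) with i<j and classify each by sign(x_j-x_i) * sign(y_j-y_i).
  (1,2):dx=+5,dy=-4->D; (1,3):dx=+3,dy=+1->C; (1,4):dx=-4,dy=-9->C; (1,5):dx=-3,dy=-3->C
  (1,6):dx=+1,dy=-7->D; (2,3):dx=-2,dy=+5->D; (2,4):dx=-9,dy=-5->C; (2,5):dx=-8,dy=+1->D
  (2,6):dx=-4,dy=-3->C; (3,4):dx=-7,dy=-10->C; (3,5):dx=-6,dy=-4->C; (3,6):dx=-2,dy=-8->C
  (4,5):dx=+1,dy=+6->C; (4,6):dx=+5,dy=+2->C; (5,6):dx=+4,dy=-4->D
Step 2: C = 10, D = 5, total pairs = 15.
Step 3: tau = (C - D)/(n(n-1)/2) = (10 - 5)/15 = 0.333333.
Step 4: Exact two-sided p-value (enumerate n! = 720 permutations of y under H0): p = 0.469444.
Step 5: alpha = 0.05. fail to reject H0.

tau_b = 0.3333 (C=10, D=5), p = 0.469444, fail to reject H0.


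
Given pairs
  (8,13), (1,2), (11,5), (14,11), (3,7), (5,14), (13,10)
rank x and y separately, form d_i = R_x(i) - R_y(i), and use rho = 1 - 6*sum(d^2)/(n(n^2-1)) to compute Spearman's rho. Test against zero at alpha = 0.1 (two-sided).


Step 1: Rank x and y separately (midranks; no ties here).
rank(x): 8->4, 1->1, 11->5, 14->7, 3->2, 5->3, 13->6
rank(y): 13->6, 2->1, 5->2, 11->5, 7->3, 14->7, 10->4
Step 2: d_i = R_x(i) - R_y(i); compute d_i^2.
  (4-6)^2=4, (1-1)^2=0, (5-2)^2=9, (7-5)^2=4, (2-3)^2=1, (3-7)^2=16, (6-4)^2=4
sum(d^2) = 38.
Step 3: rho = 1 - 6*38 / (7*(7^2 - 1)) = 1 - 228/336 = 0.321429.
Step 4: Under H0, t = rho * sqrt((n-2)/(1-rho^2)) = 0.7590 ~ t(5).
Step 5: Two-sided p-value from the t-distribution with 5 df = 0.482072.
Step 6: alpha = 0.1. fail to reject H0.

rho = 0.3214, p = 0.482072, fail to reject H0 at alpha = 0.1.


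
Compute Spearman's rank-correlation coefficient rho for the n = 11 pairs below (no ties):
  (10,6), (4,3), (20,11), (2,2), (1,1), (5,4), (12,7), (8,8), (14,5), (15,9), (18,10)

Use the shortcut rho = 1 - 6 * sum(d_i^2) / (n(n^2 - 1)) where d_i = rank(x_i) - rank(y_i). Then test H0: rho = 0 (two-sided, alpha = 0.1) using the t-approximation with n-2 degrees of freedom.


Step 1: Rank x and y separately (midranks; no ties here).
rank(x): 10->6, 4->3, 20->11, 2->2, 1->1, 5->4, 12->7, 8->5, 14->8, 15->9, 18->10
rank(y): 6->6, 3->3, 11->11, 2->2, 1->1, 4->4, 7->7, 8->8, 5->5, 9->9, 10->10
Step 2: d_i = R_x(i) - R_y(i); compute d_i^2.
  (6-6)^2=0, (3-3)^2=0, (11-11)^2=0, (2-2)^2=0, (1-1)^2=0, (4-4)^2=0, (7-7)^2=0, (5-8)^2=9, (8-5)^2=9, (9-9)^2=0, (10-10)^2=0
sum(d^2) = 18.
Step 3: rho = 1 - 6*18 / (11*(11^2 - 1)) = 1 - 108/1320 = 0.918182.
Step 4: Under H0, t = rho * sqrt((n-2)/(1-rho^2)) = 6.9531 ~ t(9).
Step 5: Two-sided p-value from the t-distribution with 9 df = 0.000067.
Step 6: alpha = 0.1. reject H0.

rho = 0.9182, p = 0.000067, reject H0 at alpha = 0.1.


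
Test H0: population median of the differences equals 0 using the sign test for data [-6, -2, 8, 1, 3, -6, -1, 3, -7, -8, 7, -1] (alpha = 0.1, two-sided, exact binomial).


Step 1: Discard zero differences. Original n = 12; n_eff = number of nonzero differences = 12.
Nonzero differences (with sign): -6, -2, +8, +1, +3, -6, -1, +3, -7, -8, +7, -1
Step 2: Count signs: positive = 5, negative = 7.
Step 3: Under H0: P(positive) = 0.5, so the number of positives S ~ Bin(12, 0.5).
Step 4: Two-sided exact p-value = sum of Bin(12,0.5) probabilities at or below the observed probability = 0.774414.
Step 5: alpha = 0.1. fail to reject H0.

n_eff = 12, pos = 5, neg = 7, p = 0.774414, fail to reject H0.


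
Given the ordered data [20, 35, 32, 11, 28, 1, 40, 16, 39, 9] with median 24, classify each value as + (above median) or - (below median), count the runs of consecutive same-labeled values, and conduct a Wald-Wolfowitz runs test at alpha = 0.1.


Step 1: Compute median = 24; label A = above, B = below.
Labels in order: BAABABABAB  (n_A = 5, n_B = 5)
Step 2: Count runs R = 9.
Step 3: Under H0 (random ordering), E[R] = 2*n_A*n_B/(n_A+n_B) + 1 = 2*5*5/10 + 1 = 6.0000.
        Var[R] = 2*n_A*n_B*(2*n_A*n_B - n_A - n_B) / ((n_A+n_B)^2 * (n_A+n_B-1)) = 2000/900 = 2.2222.
        SD[R] = 1.4907.
Step 4: Continuity-corrected z = (R - 0.5 - E[R]) / SD[R] = (9 - 0.5 - 6.0000) / 1.4907 = 1.6771.
Step 5: Two-sided p-value via normal approximation = 2*(1 - Phi(|z|)) = 0.093533.
Step 6: alpha = 0.1. reject H0.

R = 9, z = 1.6771, p = 0.093533, reject H0.


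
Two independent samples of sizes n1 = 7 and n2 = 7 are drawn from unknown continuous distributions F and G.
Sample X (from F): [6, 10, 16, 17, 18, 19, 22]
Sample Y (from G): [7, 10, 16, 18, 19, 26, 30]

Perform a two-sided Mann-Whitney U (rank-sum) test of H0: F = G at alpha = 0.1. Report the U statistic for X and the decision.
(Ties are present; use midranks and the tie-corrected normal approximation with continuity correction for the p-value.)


Step 1: Combine and sort all 14 observations; assign midranks.
sorted (value, group): (6,X), (7,Y), (10,X), (10,Y), (16,X), (16,Y), (17,X), (18,X), (18,Y), (19,X), (19,Y), (22,X), (26,Y), (30,Y)
ranks: 6->1, 7->2, 10->3.5, 10->3.5, 16->5.5, 16->5.5, 17->7, 18->8.5, 18->8.5, 19->10.5, 19->10.5, 22->12, 26->13, 30->14
Step 2: Rank sum for X: R1 = 1 + 3.5 + 5.5 + 7 + 8.5 + 10.5 + 12 = 48.
Step 3: U_X = R1 - n1(n1+1)/2 = 48 - 7*8/2 = 48 - 28 = 20.
       U_Y = n1*n2 - U_X = 49 - 20 = 29.
Step 4: Ties are present, so use the tie-corrected normal approximation (with continuity correction) for the p-value.
Step 5: p-value = 0.607698; compare to alpha = 0.1. fail to reject H0.

U_X = 20, p = 0.607698, fail to reject H0 at alpha = 0.1.


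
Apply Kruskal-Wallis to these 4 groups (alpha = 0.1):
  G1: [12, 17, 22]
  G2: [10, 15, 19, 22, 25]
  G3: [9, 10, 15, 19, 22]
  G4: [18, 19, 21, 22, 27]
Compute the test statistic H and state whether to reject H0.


Step 1: Combine all N = 18 observations and assign midranks.
sorted (value, group, rank): (9,G3,1), (10,G2,2.5), (10,G3,2.5), (12,G1,4), (15,G2,5.5), (15,G3,5.5), (17,G1,7), (18,G4,8), (19,G2,10), (19,G3,10), (19,G4,10), (21,G4,12), (22,G1,14.5), (22,G2,14.5), (22,G3,14.5), (22,G4,14.5), (25,G2,17), (27,G4,18)
Step 2: Sum ranks within each group.
R_1 = 25.5 (n_1 = 3)
R_2 = 49.5 (n_2 = 5)
R_3 = 33.5 (n_3 = 5)
R_4 = 62.5 (n_4 = 5)
Step 3: H = 12/(N(N+1)) * sum(R_i^2/n_i) - 3(N+1)
     = 12/(18*19) * (25.5^2/3 + 49.5^2/5 + 33.5^2/5 + 62.5^2/5) - 3*19
     = 0.035088 * 1712.5 - 57
     = 3.087719.
Step 4: Ties present; correction factor C = 1 - 96/(18^3 - 18) = 0.983488. Corrected H = 3.087719 / 0.983488 = 3.139559.
Step 5: Under H0, H ~ chi^2(3); p-value = 0.370604.
Step 6: alpha = 0.1. fail to reject H0.

H = 3.1396, df = 3, p = 0.370604, fail to reject H0.


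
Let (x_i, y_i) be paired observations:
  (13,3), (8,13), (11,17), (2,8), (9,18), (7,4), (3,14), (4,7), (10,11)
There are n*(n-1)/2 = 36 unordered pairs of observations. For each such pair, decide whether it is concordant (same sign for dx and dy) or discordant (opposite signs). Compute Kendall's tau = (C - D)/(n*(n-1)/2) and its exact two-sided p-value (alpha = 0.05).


Step 1: Enumerate the 36 unordered pairs (i,j) with i<j and classify each by sign(x_j-x_i) * sign(y_j-y_i).
  (1,2):dx=-5,dy=+10->D; (1,3):dx=-2,dy=+14->D; (1,4):dx=-11,dy=+5->D; (1,5):dx=-4,dy=+15->D
  (1,6):dx=-6,dy=+1->D; (1,7):dx=-10,dy=+11->D; (1,8):dx=-9,dy=+4->D; (1,9):dx=-3,dy=+8->D
  (2,3):dx=+3,dy=+4->C; (2,4):dx=-6,dy=-5->C; (2,5):dx=+1,dy=+5->C; (2,6):dx=-1,dy=-9->C
  (2,7):dx=-5,dy=+1->D; (2,8):dx=-4,dy=-6->C; (2,9):dx=+2,dy=-2->D; (3,4):dx=-9,dy=-9->C
  (3,5):dx=-2,dy=+1->D; (3,6):dx=-4,dy=-13->C; (3,7):dx=-8,dy=-3->C; (3,8):dx=-7,dy=-10->C
  (3,9):dx=-1,dy=-6->C; (4,5):dx=+7,dy=+10->C; (4,6):dx=+5,dy=-4->D; (4,7):dx=+1,dy=+6->C
  (4,8):dx=+2,dy=-1->D; (4,9):dx=+8,dy=+3->C; (5,6):dx=-2,dy=-14->C; (5,7):dx=-6,dy=-4->C
  (5,8):dx=-5,dy=-11->C; (5,9):dx=+1,dy=-7->D; (6,7):dx=-4,dy=+10->D; (6,8):dx=-3,dy=+3->D
  (6,9):dx=+3,dy=+7->C; (7,8):dx=+1,dy=-7->D; (7,9):dx=+7,dy=-3->D; (8,9):dx=+6,dy=+4->C
Step 2: C = 18, D = 18, total pairs = 36.
Step 3: tau = (C - D)/(n(n-1)/2) = (18 - 18)/36 = 0.000000.
Step 4: Exact two-sided p-value (enumerate n! = 362880 permutations of y under H0): p = 1.000000.
Step 5: alpha = 0.05. fail to reject H0.

tau_b = 0.0000 (C=18, D=18), p = 1.000000, fail to reject H0.


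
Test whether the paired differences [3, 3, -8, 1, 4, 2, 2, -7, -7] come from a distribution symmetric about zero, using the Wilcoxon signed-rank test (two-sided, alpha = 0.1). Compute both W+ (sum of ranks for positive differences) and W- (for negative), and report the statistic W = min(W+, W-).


Step 1: Drop any zero differences (none here) and take |d_i|.
|d| = [3, 3, 8, 1, 4, 2, 2, 7, 7]
Step 2: Midrank |d_i| (ties get averaged ranks).
ranks: |3|->4.5, |3|->4.5, |8|->9, |1|->1, |4|->6, |2|->2.5, |2|->2.5, |7|->7.5, |7|->7.5
Step 3: Attach original signs; sum ranks with positive sign and with negative sign.
W+ = 4.5 + 4.5 + 1 + 6 + 2.5 + 2.5 = 21
W- = 9 + 7.5 + 7.5 = 24
(Check: W+ + W- = 45 should equal n(n+1)/2 = 45.)
Step 4: Test statistic W = min(W+, W-) = 21.
Step 5: Ties in |d|, so use the tie-corrected normal approximation.
        E[W] = n(n+1)/4 = 9*10/4 = 22.5.
        Tie groups: |d|=2 (t=2), |d|=3 (t=2), |d|=7 (t=2); sum(t^3 - t) = 18.
        Var[W] = n(n+1)(2n+1)/24 - sum(t^3-t)/48 = 1710/24 - 18/48 = 70.875.
        z = (W - E[W]) / sqrt(Var[W]) = (21 - 22.5) / 8.4187 = -0.1782.
        Two-sided p = 2*Phi(z) = 0.858586.
Step 6: alpha = 0.1. fail to reject H0.

W+ = 21, W- = 24, W = min = 21, p = 0.858586, fail to reject H0.


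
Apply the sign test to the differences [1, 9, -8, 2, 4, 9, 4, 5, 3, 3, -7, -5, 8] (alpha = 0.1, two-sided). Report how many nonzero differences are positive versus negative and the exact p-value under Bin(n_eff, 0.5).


Step 1: Discard zero differences. Original n = 13; n_eff = number of nonzero differences = 13.
Nonzero differences (with sign): +1, +9, -8, +2, +4, +9, +4, +5, +3, +3, -7, -5, +8
Step 2: Count signs: positive = 10, negative = 3.
Step 3: Under H0: P(positive) = 0.5, so the number of positives S ~ Bin(13, 0.5).
Step 4: Two-sided exact p-value = sum of Bin(13,0.5) probabilities at or below the observed probability = 0.092285.
Step 5: alpha = 0.1. reject H0.

n_eff = 13, pos = 10, neg = 3, p = 0.092285, reject H0.


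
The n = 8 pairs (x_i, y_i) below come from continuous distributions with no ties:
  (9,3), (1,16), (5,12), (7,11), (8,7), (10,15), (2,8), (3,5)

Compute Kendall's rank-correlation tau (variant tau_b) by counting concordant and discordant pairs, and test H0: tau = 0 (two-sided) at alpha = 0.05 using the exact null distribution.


Step 1: Enumerate the 28 unordered pairs (i,j) with i<j and classify each by sign(x_j-x_i) * sign(y_j-y_i).
  (1,2):dx=-8,dy=+13->D; (1,3):dx=-4,dy=+9->D; (1,4):dx=-2,dy=+8->D; (1,5):dx=-1,dy=+4->D
  (1,6):dx=+1,dy=+12->C; (1,7):dx=-7,dy=+5->D; (1,8):dx=-6,dy=+2->D; (2,3):dx=+4,dy=-4->D
  (2,4):dx=+6,dy=-5->D; (2,5):dx=+7,dy=-9->D; (2,6):dx=+9,dy=-1->D; (2,7):dx=+1,dy=-8->D
  (2,8):dx=+2,dy=-11->D; (3,4):dx=+2,dy=-1->D; (3,5):dx=+3,dy=-5->D; (3,6):dx=+5,dy=+3->C
  (3,7):dx=-3,dy=-4->C; (3,8):dx=-2,dy=-7->C; (4,5):dx=+1,dy=-4->D; (4,6):dx=+3,dy=+4->C
  (4,7):dx=-5,dy=-3->C; (4,8):dx=-4,dy=-6->C; (5,6):dx=+2,dy=+8->C; (5,7):dx=-6,dy=+1->D
  (5,8):dx=-5,dy=-2->C; (6,7):dx=-8,dy=-7->C; (6,8):dx=-7,dy=-10->C; (7,8):dx=+1,dy=-3->D
Step 2: C = 11, D = 17, total pairs = 28.
Step 3: tau = (C - D)/(n(n-1)/2) = (11 - 17)/28 = -0.214286.
Step 4: Exact two-sided p-value (enumerate n! = 40320 permutations of y under H0): p = 0.548413.
Step 5: alpha = 0.05. fail to reject H0.

tau_b = -0.2143 (C=11, D=17), p = 0.548413, fail to reject H0.


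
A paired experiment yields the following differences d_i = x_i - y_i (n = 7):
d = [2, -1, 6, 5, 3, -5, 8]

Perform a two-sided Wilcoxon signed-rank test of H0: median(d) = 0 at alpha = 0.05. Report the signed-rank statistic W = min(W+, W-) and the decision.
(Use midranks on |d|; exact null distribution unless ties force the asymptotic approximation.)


Step 1: Drop any zero differences (none here) and take |d_i|.
|d| = [2, 1, 6, 5, 3, 5, 8]
Step 2: Midrank |d_i| (ties get averaged ranks).
ranks: |2|->2, |1|->1, |6|->6, |5|->4.5, |3|->3, |5|->4.5, |8|->7
Step 3: Attach original signs; sum ranks with positive sign and with negative sign.
W+ = 2 + 6 + 4.5 + 3 + 7 = 22.5
W- = 1 + 4.5 = 5.5
(Check: W+ + W- = 28 should equal n(n+1)/2 = 28.)
Step 4: Test statistic W = min(W+, W-) = 5.5.
Step 5: Ties in |d|, so use the tie-corrected normal approximation.
        E[W] = n(n+1)/4 = 7*8/4 = 14.
        Tie groups: |d|=5 (t=2); sum(t^3 - t) = 6.
        Var[W] = n(n+1)(2n+1)/24 - sum(t^3-t)/48 = 840/24 - 6/48 = 34.875.
        z = (W - E[W]) / sqrt(Var[W]) = (5.5 - 14) / 5.9055 = -1.4393.
        Two-sided p = 2*Phi(z) = 0.150056.
Step 6: alpha = 0.05. fail to reject H0.

W+ = 22.5, W- = 5.5, W = min = 5.5, p = 0.150056, fail to reject H0.


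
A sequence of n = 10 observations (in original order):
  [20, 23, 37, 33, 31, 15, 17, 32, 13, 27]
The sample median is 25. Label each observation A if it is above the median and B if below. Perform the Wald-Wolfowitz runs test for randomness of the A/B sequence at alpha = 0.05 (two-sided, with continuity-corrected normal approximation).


Step 1: Compute median = 25; label A = above, B = below.
Labels in order: BBAAABBABA  (n_A = 5, n_B = 5)
Step 2: Count runs R = 6.
Step 3: Under H0 (random ordering), E[R] = 2*n_A*n_B/(n_A+n_B) + 1 = 2*5*5/10 + 1 = 6.0000.
        Var[R] = 2*n_A*n_B*(2*n_A*n_B - n_A - n_B) / ((n_A+n_B)^2 * (n_A+n_B-1)) = 2000/900 = 2.2222.
        SD[R] = 1.4907.
Step 4: R = E[R], so z = 0 with no continuity correction.
Step 5: Two-sided p-value via normal approximation = 2*(1 - Phi(|z|)) = 1.000000.
Step 6: alpha = 0.05. fail to reject H0.

R = 6, z = 0.0000, p = 1.000000, fail to reject H0.


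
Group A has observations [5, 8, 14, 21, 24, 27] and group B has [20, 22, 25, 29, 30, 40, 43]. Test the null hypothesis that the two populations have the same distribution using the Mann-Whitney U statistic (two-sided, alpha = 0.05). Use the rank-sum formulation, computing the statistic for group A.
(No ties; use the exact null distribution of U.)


Step 1: Combine and sort all 13 observations; assign midranks.
sorted (value, group): (5,X), (8,X), (14,X), (20,Y), (21,X), (22,Y), (24,X), (25,Y), (27,X), (29,Y), (30,Y), (40,Y), (43,Y)
ranks: 5->1, 8->2, 14->3, 20->4, 21->5, 22->6, 24->7, 25->8, 27->9, 29->10, 30->11, 40->12, 43->13
Step 2: Rank sum for X: R1 = 1 + 2 + 3 + 5 + 7 + 9 = 27.
Step 3: U_X = R1 - n1(n1+1)/2 = 27 - 6*7/2 = 27 - 21 = 6.
       U_Y = n1*n2 - U_X = 42 - 6 = 36.
Step 4: No ties, so the exact null distribution of U (based on enumerating the C(13,6) = 1716 equally likely rank assignments) gives the two-sided p-value.
Step 5: p-value = 0.034965; compare to alpha = 0.05. reject H0.

U_X = 6, p = 0.034965, reject H0 at alpha = 0.05.
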